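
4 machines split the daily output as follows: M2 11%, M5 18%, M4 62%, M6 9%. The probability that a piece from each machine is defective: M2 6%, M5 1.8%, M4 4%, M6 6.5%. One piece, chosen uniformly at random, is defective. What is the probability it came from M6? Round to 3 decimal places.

By Bayes' rule, posterior ∝ prior × likelihood:
  M2: 0.11 × 0.06 = 0.0066
  M5: 0.18 × 0.018 = 0.00324
  M4: 0.62 × 0.04 = 0.0248
  M6: 0.09 × 0.065 = 0.00585
Normalizing constant = 0.04049.
P(M6 | evidence) = 0.00585 / 0.04049 ≈ 0.144.

0.144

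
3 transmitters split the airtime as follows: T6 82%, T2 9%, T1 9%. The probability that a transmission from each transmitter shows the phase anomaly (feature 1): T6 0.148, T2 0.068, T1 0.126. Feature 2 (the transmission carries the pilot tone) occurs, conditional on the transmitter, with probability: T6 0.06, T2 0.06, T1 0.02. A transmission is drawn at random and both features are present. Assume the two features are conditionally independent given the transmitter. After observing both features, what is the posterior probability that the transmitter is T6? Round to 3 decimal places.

Unnormalized posteriors (prior × likelihood):
  T6: 0.82 × 0.148 × 0.06 = 0.0072816
  T2: 0.09 × 0.068 × 0.06 = 0.0003672
  T1: 0.09 × 0.126 × 0.02 = 0.0002268
Sum = 0.0078756.
P(T6 | evidence) = 0.0072816 / 0.0078756 ≈ 0.925.

0.925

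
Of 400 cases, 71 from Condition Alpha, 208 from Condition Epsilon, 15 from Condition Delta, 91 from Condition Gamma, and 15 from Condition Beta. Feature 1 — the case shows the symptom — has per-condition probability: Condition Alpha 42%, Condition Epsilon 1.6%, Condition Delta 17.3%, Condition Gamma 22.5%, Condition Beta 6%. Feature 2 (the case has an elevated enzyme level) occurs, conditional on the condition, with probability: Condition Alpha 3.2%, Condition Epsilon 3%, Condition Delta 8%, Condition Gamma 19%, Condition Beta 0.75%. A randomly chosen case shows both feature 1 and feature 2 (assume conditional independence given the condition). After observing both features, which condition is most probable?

By Bayes' rule, posterior ∝ prior × likelihood:
  Condition Alpha: 0.1775 × 0.42 × 0.032 = 0.0023856
  Condition Epsilon: 0.52 × 0.016 × 0.03 = 0.0002496
  Condition Delta: 0.0375 × 0.173 × 0.08 = 0.000519
  Condition Gamma: 0.2275 × 0.225 × 0.19 = 0.009725625
  Condition Beta: 0.0375 × 0.06 × 0.0075 = 0.000016875
Sum = 0.0128967.
Largest term belongs to Condition Gamma, so Condition Gamma is most probable.

Condition Gamma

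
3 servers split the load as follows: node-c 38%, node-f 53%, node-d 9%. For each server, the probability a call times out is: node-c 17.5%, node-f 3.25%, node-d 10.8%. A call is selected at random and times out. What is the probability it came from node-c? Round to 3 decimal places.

Prior × likelihood for each hypothesis:
  node-c: 0.38 × 0.175 = 0.0665
  node-f: 0.53 × 0.0325 = 0.017225
  node-d: 0.09 × 0.108 = 0.00972
Total = 0.093445.
P(node-c | evidence) = 0.0665 / 0.093445 ≈ 0.712.

0.712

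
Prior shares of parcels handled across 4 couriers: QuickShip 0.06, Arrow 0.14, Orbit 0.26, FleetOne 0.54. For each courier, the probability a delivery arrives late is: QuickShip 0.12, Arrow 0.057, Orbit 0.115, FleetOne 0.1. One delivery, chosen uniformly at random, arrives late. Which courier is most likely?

Prior × likelihood for each hypothesis:
  QuickShip: 0.06 × 0.12 = 0.0072
  Arrow: 0.14 × 0.057 = 0.00798
  Orbit: 0.26 × 0.115 = 0.0299
  FleetOne: 0.54 × 0.1 = 0.054
Sum = 0.09908.
Largest term belongs to FleetOne, so FleetOne is most probable.

FleetOne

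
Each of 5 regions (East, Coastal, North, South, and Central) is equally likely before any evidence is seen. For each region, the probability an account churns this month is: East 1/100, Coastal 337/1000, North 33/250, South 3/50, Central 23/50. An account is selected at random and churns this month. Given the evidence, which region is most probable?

Central

With a uniform prior (1/5 each), posterior ∝ likelihood:
  East: 0.01
  Coastal: 0.337
  North: 0.132
  South: 0.06
  Central: 0.46
Normalizing constant = 0.999.
Largest term belongs to Central, so Central is most probable.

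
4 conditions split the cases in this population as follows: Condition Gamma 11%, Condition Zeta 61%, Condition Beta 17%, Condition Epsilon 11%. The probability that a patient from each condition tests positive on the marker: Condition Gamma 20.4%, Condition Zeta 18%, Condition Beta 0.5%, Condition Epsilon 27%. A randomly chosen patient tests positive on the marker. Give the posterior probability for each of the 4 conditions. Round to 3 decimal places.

Condition Gamma 0.138, Condition Zeta 0.674, Condition Beta 0.005, Condition Epsilon 0.182

Unnormalized posteriors (prior × likelihood):
  Condition Gamma: 0.11 × 0.204 = 0.02244
  Condition Zeta: 0.61 × 0.18 = 0.1098
  Condition Beta: 0.17 × 0.005 = 0.00085
  Condition Epsilon: 0.11 × 0.27 = 0.0297
Total = 0.16279.
P(Condition Gamma | marker-positive) = 0.02244/0.16279 ≈ 0.138
P(Condition Zeta | marker-positive) = 0.1098/0.16279 ≈ 0.674
P(Condition Beta | marker-positive) = 0.00085/0.16279 ≈ 0.005
P(Condition Epsilon | marker-positive) = 0.0297/0.16279 ≈ 0.182
(Check: 0.138+0.674+0.005+0.182 = 0.999.)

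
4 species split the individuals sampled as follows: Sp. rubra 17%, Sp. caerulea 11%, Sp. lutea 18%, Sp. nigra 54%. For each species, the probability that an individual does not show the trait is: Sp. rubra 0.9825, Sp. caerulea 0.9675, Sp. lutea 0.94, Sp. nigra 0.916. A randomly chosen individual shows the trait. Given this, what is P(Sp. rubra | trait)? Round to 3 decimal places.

0.047

Taking complements, P(trait | each) = Sp. rubra 0.0175, Sp. caerulea 0.0325, Sp. lutea 0.06, Sp. nigra 0.084.
Unnormalized posteriors (prior × likelihood):
  Sp. rubra: 0.17 × 0.0175 = 0.002975
  Sp. caerulea: 0.11 × 0.0325 = 0.003575
  Sp. lutea: 0.18 × 0.06 = 0.0108
  Sp. nigra: 0.54 × 0.084 = 0.04536
Sum = 0.06271.
P(Sp. rubra | evidence) = 0.002975 / 0.06271 ≈ 0.047.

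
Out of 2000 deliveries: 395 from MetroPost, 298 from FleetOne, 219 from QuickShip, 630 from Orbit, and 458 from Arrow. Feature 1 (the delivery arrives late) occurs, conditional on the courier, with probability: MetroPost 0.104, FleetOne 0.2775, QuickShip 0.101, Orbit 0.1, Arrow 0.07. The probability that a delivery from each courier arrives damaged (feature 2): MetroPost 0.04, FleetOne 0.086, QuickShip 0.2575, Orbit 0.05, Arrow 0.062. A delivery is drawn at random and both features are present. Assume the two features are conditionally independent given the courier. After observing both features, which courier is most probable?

Prior × likelihood for each hypothesis:
  MetroPost: 0.1975 × 0.104 × 0.04 = 0.0008216
  FleetOne: 0.149 × 0.2775 × 0.086 = 0.003555885
  QuickShip: 0.1095 × 0.101 × 0.2575 = 0.00284782125
  Orbit: 0.315 × 0.1 × 0.05 = 0.001575
  Arrow: 0.229 × 0.07 × 0.062 = 0.00099386
Total = 0.00979416625.
Largest term belongs to FleetOne, so FleetOne is most probable.

FleetOne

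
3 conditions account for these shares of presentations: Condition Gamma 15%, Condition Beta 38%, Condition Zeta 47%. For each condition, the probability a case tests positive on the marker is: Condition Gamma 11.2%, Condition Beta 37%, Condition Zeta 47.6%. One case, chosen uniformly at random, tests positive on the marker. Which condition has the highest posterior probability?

Condition Zeta

Unnormalized posteriors (prior × likelihood):
  Condition Gamma: 0.15 × 0.112 = 0.0168
  Condition Beta: 0.38 × 0.37 = 0.1406
  Condition Zeta: 0.47 × 0.476 = 0.22372
Sum = 0.38112.
Largest term belongs to Condition Zeta, so Condition Zeta is most probable.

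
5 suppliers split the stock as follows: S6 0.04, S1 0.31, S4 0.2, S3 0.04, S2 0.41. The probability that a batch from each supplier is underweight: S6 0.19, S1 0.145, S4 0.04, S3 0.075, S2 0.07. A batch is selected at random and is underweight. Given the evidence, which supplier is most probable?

S1

By Bayes' rule, posterior ∝ prior × likelihood:
  S6: 0.04 × 0.19 = 0.0076
  S1: 0.31 × 0.145 = 0.04495
  S4: 0.2 × 0.04 = 0.008
  S3: 0.04 × 0.075 = 0.003
  S2: 0.41 × 0.07 = 0.0287
Normalizing constant = 0.09225.
Largest term belongs to S1, so S1 is most probable.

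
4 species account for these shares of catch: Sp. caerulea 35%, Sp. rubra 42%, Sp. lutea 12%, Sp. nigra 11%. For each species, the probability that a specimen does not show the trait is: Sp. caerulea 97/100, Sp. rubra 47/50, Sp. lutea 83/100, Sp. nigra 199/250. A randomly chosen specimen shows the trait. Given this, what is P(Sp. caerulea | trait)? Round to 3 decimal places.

0.134

Taking complements, P(trait | each) = Sp. caerulea 0.03, Sp. rubra 0.06, Sp. lutea 0.17, Sp. nigra 0.204.
Unnormalized posteriors (prior × likelihood):
  Sp. caerulea: 0.35 × 0.03 = 0.0105
  Sp. rubra: 0.42 × 0.06 = 0.0252
  Sp. lutea: 0.12 × 0.17 = 0.0204
  Sp. nigra: 0.11 × 0.204 = 0.02244
Normalizing constant = 0.07854.
P(Sp. caerulea | evidence) = 0.0105 / 0.07854 ≈ 0.134.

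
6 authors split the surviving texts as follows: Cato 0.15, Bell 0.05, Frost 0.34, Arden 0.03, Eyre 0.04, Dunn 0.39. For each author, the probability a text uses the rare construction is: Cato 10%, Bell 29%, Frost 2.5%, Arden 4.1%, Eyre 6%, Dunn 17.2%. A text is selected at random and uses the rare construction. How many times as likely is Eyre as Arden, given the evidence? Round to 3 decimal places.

Compute prior × likelihood for every hypothesis:
  Cato: 0.15 × 0.1 = 0.015
  Bell: 0.05 × 0.29 = 0.0145
  Frost: 0.34 × 0.025 = 0.0085
  Arden: 0.03 × 0.041 = 0.00123
  Eyre: 0.04 × 0.06 = 0.0024
  Dunn: 0.39 × 0.172 = 0.06708
Total = 0.10871.
The ratio is 0.0024 / 0.00123 (the normalizer cancels) = 1.951.

1.951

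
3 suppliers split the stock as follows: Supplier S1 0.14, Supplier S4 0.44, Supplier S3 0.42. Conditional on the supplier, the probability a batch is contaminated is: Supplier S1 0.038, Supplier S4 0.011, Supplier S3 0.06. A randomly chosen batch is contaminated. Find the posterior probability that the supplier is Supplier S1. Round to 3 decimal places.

0.150

By Bayes' rule, posterior ∝ prior × likelihood:
  Supplier S1: 0.14 × 0.038 = 0.00532
  Supplier S4: 0.44 × 0.011 = 0.00484
  Supplier S3: 0.42 × 0.06 = 0.0252
Total = 0.03536.
P(Supplier S1 | evidence) = 0.00532 / 0.03536 ≈ 0.150.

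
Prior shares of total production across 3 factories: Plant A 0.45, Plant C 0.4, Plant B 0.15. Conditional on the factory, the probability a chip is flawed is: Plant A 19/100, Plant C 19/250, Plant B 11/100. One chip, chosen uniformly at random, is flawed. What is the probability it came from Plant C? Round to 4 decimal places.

Unnormalized posteriors (prior × likelihood):
  Plant A: 0.45 × 0.19 = 0.0855
  Plant C: 0.4 × 0.076 = 0.0304
  Plant B: 0.15 × 0.11 = 0.0165
Normalizing constant = 0.1324.
P(Plant C | evidence) = 0.0304 / 0.1324 ≈ 0.2296.

0.2296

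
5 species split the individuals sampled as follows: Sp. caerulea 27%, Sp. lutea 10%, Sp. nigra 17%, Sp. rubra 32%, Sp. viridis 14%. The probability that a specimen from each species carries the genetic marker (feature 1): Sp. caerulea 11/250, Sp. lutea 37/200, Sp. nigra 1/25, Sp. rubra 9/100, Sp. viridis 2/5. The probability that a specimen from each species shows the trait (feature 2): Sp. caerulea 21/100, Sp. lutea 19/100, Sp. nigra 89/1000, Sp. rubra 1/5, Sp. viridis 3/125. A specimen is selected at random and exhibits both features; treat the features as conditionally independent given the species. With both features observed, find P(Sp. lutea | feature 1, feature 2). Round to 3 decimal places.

0.256

Unnormalized posteriors (prior × likelihood):
  Sp. caerulea: 0.27 × 0.044 × 0.21 = 0.0024948
  Sp. lutea: 0.1 × 0.185 × 0.19 = 0.003515
  Sp. nigra: 0.17 × 0.04 × 0.089 = 0.0006052
  Sp. rubra: 0.32 × 0.09 × 0.2 = 0.00576
  Sp. viridis: 0.14 × 0.4 × 0.024 = 0.001344
Sum = 0.013719.
P(Sp. lutea | evidence) = 0.003515 / 0.013719 ≈ 0.256.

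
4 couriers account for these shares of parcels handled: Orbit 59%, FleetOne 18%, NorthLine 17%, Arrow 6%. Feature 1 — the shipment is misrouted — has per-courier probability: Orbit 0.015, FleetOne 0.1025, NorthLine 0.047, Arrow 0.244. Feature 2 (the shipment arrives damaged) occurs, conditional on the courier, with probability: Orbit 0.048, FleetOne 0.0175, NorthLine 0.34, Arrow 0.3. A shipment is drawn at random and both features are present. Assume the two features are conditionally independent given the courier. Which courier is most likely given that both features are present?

Arrow

By Bayes' rule, posterior ∝ prior × likelihood:
  Orbit: 0.59 × 0.015 × 0.048 = 0.0004248
  FleetOne: 0.18 × 0.1025 × 0.0175 = 0.000322875
  NorthLine: 0.17 × 0.047 × 0.34 = 0.0027166
  Arrow: 0.06 × 0.244 × 0.3 = 0.004392
Sum = 0.007856275.
Largest term belongs to Arrow, so Arrow is most probable.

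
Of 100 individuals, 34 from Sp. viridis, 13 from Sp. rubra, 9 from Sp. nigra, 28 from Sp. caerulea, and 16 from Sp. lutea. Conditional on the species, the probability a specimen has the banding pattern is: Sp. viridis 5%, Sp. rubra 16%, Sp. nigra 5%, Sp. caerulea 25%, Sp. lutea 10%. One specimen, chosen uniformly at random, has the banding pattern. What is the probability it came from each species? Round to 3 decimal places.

Compute prior × likelihood for every hypothesis:
  Sp. viridis: 0.34 × 0.05 = 0.017
  Sp. rubra: 0.13 × 0.16 = 0.0208
  Sp. nigra: 0.09 × 0.05 = 0.0045
  Sp. caerulea: 0.28 × 0.25 = 0.07
  Sp. lutea: 0.16 × 0.1 = 0.016
Total = 0.1283.
P(Sp. viridis | banded) = 0.017/0.1283 ≈ 0.133
P(Sp. rubra | banded) = 0.0208/0.1283 ≈ 0.162
P(Sp. nigra | banded) = 0.0045/0.1283 ≈ 0.035
P(Sp. caerulea | banded) = 0.07/0.1283 ≈ 0.546
P(Sp. lutea | banded) = 0.016/0.1283 ≈ 0.125

Sp. viridis 0.133, Sp. rubra 0.162, Sp. nigra 0.035, Sp. caerulea 0.546, Sp. lutea 0.125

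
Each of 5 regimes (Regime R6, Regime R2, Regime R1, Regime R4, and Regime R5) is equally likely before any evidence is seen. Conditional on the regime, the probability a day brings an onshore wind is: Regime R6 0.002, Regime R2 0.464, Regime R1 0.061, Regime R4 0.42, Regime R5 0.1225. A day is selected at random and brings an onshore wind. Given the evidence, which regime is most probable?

Regime R2

With a uniform prior (1/5 each), posterior ∝ likelihood:
  Regime R6: 0.002
  Regime R2: 0.464
  Regime R1: 0.061
  Regime R4: 0.42
  Regime R5: 0.1225
Sum = 1.0695.
Largest term belongs to Regime R2, so Regime R2 is most probable.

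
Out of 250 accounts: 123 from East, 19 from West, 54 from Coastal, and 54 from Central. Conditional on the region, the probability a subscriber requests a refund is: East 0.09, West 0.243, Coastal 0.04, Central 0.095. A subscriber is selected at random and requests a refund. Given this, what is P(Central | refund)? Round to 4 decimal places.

By Bayes' rule, posterior ∝ prior × likelihood:
  East: 0.492 × 0.09 = 0.04428
  West: 0.076 × 0.243 = 0.018468
  Coastal: 0.216 × 0.04 = 0.00864
  Central: 0.216 × 0.095 = 0.02052
Normalizing constant = 0.091908.
P(Central | evidence) = 0.02052 / 0.091908 ≈ 0.2233.

0.2233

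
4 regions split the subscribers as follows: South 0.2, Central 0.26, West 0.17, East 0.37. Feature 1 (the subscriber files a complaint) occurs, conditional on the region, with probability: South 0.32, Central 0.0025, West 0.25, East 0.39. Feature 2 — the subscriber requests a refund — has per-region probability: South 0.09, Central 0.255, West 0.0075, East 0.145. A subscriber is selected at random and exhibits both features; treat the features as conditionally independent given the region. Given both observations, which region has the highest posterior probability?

By Bayes' rule, posterior ∝ prior × likelihood:
  South: 0.2 × 0.32 × 0.09 = 0.00576
  Central: 0.26 × 0.0025 × 0.255 = 0.00016575
  West: 0.17 × 0.25 × 0.0075 = 0.00031875
  East: 0.37 × 0.39 × 0.145 = 0.0209235
Normalizing constant = 0.027168.
Largest term belongs to East, so East is most probable.

East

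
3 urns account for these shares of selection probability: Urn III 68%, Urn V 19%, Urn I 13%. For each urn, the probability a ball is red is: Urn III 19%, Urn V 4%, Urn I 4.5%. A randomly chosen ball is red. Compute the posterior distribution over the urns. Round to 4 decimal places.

Urn III 0.9057, Urn V 0.0533, Urn I 0.0410

Compute prior × likelihood for every hypothesis:
  Urn III: 0.68 × 0.19 = 0.1292
  Urn V: 0.19 × 0.04 = 0.0076
  Urn I: 0.13 × 0.045 = 0.00585
Normalizing constant = 0.14265.
P(Urn III | red) = 0.1292/0.14265 ≈ 0.9057
P(Urn V | red) = 0.0076/0.14265 ≈ 0.0533
P(Urn I | red) = 0.00585/0.14265 ≈ 0.0410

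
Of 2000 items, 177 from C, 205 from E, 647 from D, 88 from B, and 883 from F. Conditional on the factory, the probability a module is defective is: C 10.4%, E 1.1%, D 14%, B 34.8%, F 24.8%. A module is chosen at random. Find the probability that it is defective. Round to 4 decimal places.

Unnormalized posteriors (prior × likelihood):
  C: 0.0885 × 0.104 = 0.009204
  E: 0.1025 × 0.011 = 0.0011275
  D: 0.3235 × 0.14 = 0.04529
  B: 0.044 × 0.348 = 0.015312
  F: 0.4415 × 0.248 = 0.109492
P(defective) = 0.009204 + 0.0011275 + 0.04529 + 0.015312 + 0.109492 = 0.1804255 → 0.1804.

0.1804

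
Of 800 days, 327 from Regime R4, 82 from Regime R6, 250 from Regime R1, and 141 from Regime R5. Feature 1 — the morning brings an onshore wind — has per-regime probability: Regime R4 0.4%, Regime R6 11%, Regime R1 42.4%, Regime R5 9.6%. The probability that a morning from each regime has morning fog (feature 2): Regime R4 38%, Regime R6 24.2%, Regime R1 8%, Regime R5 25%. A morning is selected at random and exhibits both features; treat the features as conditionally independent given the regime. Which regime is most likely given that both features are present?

Regime R1

Unnormalized posteriors (prior × likelihood):
  Regime R4: 0.40875 × 0.004 × 0.38 = 0.0006213
  Regime R6: 0.1025 × 0.11 × 0.242 = 0.00272855
  Regime R1: 0.3125 × 0.424 × 0.08 = 0.0106
  Regime R5: 0.17625 × 0.096 × 0.25 = 0.00423
Total = 0.01817985.
Largest term belongs to Regime R1, so Regime R1 is most probable.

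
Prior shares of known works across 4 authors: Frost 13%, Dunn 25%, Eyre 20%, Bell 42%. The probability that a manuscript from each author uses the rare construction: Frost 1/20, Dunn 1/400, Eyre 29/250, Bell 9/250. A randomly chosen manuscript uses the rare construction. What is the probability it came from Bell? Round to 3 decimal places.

0.333

Prior × likelihood for each hypothesis:
  Frost: 0.13 × 0.05 = 0.0065
  Dunn: 0.25 × 0.0025 = 0.000625
  Eyre: 0.2 × 0.116 = 0.0232
  Bell: 0.42 × 0.036 = 0.01512
Total = 0.045445.
P(Bell | evidence) = 0.01512 / 0.045445 ≈ 0.333.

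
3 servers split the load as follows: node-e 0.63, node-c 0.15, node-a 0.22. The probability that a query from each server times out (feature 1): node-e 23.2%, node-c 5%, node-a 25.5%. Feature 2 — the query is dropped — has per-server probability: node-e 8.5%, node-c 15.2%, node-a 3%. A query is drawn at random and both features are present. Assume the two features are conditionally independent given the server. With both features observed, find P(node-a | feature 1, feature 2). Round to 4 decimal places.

Prior × likelihood for each hypothesis:
  node-e: 0.63 × 0.232 × 0.085 = 0.0124236
  node-c: 0.15 × 0.05 × 0.152 = 0.00114
  node-a: 0.22 × 0.255 × 0.03 = 0.001683
Normalizing constant = 0.0152466.
P(node-a | evidence) = 0.001683 / 0.0152466 ≈ 0.1104.

0.1104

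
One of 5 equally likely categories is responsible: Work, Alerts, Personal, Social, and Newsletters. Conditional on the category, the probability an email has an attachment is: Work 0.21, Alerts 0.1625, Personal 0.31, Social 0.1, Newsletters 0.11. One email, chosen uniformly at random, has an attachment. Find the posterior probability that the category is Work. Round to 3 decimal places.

Since the prior is uniform, the posterior is proportional to the likelihood:
  Work: 0.21
  Alerts: 0.1625
  Personal: 0.31
  Social: 0.1
  Newsletters: 0.11
Normalizing constant = 0.8925.
P(Work | evidence) = 0.21 / 0.8925 ≈ 0.235.

0.235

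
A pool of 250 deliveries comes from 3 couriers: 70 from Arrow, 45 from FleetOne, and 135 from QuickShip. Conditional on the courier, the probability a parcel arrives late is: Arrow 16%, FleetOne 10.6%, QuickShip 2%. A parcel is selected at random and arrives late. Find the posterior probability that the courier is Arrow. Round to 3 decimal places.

Compute prior × likelihood for every hypothesis:
  Arrow: 0.28 × 0.16 = 0.0448
  FleetOne: 0.18 × 0.106 = 0.01908
  QuickShip: 0.54 × 0.02 = 0.0108
Total = 0.07468.
P(Arrow | evidence) = 0.0448 / 0.07468 ≈ 0.600.

0.600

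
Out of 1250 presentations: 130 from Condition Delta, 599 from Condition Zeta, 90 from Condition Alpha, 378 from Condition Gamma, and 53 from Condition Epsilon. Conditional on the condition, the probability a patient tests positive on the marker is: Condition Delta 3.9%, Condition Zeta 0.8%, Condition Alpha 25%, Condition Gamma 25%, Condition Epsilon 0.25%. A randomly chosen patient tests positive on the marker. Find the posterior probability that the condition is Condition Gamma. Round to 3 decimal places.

0.744

Prior × likelihood for each hypothesis:
  Condition Delta: 0.104 × 0.039 = 0.004056
  Condition Zeta: 0.4792 × 0.008 = 0.0038336
  Condition Alpha: 0.072 × 0.25 = 0.018
  Condition Gamma: 0.3024 × 0.25 = 0.0756
  Condition Epsilon: 0.0424 × 0.0025 = 0.000106
Sum = 0.1015956.
P(Condition Gamma | evidence) = 0.0756 / 0.1015956 ≈ 0.744.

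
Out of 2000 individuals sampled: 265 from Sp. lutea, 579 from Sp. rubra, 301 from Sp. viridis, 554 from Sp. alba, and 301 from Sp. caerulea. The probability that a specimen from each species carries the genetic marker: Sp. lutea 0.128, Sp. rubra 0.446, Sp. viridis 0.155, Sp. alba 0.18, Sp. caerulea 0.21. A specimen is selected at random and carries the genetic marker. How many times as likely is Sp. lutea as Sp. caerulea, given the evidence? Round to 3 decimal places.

0.537

Compute prior × likelihood for every hypothesis:
  Sp. lutea: 0.1325 × 0.128 = 0.01696
  Sp. rubra: 0.2895 × 0.446 = 0.129117
  Sp. viridis: 0.1505 × 0.155 = 0.0233275
  Sp. alba: 0.277 × 0.18 = 0.04986
  Sp. caerulea: 0.1505 × 0.21 = 0.031605
Normalizing constant = 0.2508695.
The ratio is 0.01696 / 0.031605 (the normalizer cancels) = 0.537.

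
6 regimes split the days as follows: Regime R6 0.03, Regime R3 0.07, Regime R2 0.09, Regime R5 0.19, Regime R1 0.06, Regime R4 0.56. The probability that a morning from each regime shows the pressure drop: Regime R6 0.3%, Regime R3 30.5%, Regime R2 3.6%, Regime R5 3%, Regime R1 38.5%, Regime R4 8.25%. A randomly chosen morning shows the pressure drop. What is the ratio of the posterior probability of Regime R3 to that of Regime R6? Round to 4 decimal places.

Prior × likelihood for each hypothesis:
  Regime R6: 0.03 × 0.003 = 0.00009
  Regime R3: 0.07 × 0.305 = 0.02135
  Regime R2: 0.09 × 0.036 = 0.00324
  Regime R5: 0.19 × 0.03 = 0.0057
  Regime R1: 0.06 × 0.385 = 0.0231
  Regime R4: 0.56 × 0.0825 = 0.0462
Sum = 0.09968.
The ratio is 0.02135 / 0.00009 (the normalizer cancels) = 237.2222.

237.2222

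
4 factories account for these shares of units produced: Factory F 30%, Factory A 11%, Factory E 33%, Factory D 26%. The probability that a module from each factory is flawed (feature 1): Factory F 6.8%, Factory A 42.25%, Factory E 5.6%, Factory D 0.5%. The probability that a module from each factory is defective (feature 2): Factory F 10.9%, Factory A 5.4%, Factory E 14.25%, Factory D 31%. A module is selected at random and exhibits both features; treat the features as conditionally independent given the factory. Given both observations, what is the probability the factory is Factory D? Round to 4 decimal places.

Prior × likelihood for each hypothesis:
  Factory F: 0.3 × 0.068 × 0.109 = 0.0022236
  Factory A: 0.11 × 0.4225 × 0.054 = 0.00250965
  Factory E: 0.33 × 0.056 × 0.1425 = 0.0026334
  Factory D: 0.26 × 0.005 × 0.31 = 0.000403
Sum = 0.00776965.
P(Factory D | evidence) = 0.000403 / 0.00776965 ≈ 0.0519.

0.0519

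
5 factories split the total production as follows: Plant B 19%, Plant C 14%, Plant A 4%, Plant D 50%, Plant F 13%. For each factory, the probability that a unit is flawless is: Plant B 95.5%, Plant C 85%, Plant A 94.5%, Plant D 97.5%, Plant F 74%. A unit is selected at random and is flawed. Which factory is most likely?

Plant F

Taking complements, P(flawed | each) = Plant B 0.045, Plant C 0.15, Plant A 0.055, Plant D 0.025, Plant F 0.26.
Prior × likelihood for each hypothesis:
  Plant B: 0.19 × 0.045 = 0.00855
  Plant C: 0.14 × 0.15 = 0.021
  Plant A: 0.04 × 0.055 = 0.0022
  Plant D: 0.5 × 0.025 = 0.0125
  Plant F: 0.13 × 0.26 = 0.0338
Normalizing constant = 0.07805.
Largest term belongs to Plant F, so Plant F is most probable.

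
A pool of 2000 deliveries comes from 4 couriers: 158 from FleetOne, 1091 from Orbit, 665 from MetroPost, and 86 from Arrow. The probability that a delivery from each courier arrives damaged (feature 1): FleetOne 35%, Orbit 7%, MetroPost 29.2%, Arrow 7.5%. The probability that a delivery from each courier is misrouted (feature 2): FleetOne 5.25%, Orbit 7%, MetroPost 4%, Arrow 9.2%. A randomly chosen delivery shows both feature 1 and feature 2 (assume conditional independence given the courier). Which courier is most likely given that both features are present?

By Bayes' rule, posterior ∝ prior × likelihood:
  FleetOne: 0.079 × 0.35 × 0.0525 = 0.001451625
  Orbit: 0.5455 × 0.07 × 0.07 = 0.00267295
  MetroPost: 0.3325 × 0.292 × 0.04 = 0.0038836
  Arrow: 0.043 × 0.075 × 0.092 = 0.0002967
Normalizing constant = 0.008304875.
Largest term belongs to MetroPost, so MetroPost is most probable.

MetroPost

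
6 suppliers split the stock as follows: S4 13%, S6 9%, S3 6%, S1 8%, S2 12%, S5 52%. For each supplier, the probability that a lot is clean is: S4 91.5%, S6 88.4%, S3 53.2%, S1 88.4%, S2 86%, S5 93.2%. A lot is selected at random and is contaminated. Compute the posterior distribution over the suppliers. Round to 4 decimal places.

Taking complements, P(contaminated | each) = S4 0.085, S6 0.116, S3 0.468, S1 0.116, S2 0.14, S5 0.068.
Prior × likelihood for each hypothesis:
  S4: 0.13 × 0.085 = 0.01105
  S6: 0.09 × 0.116 = 0.01044
  S3: 0.06 × 0.468 = 0.02808
  S1: 0.08 × 0.116 = 0.00928
  S2: 0.12 × 0.14 = 0.0168
  S5: 0.52 × 0.068 = 0.03536
Sum = 0.11101.
P(S4 | contaminated) = 0.01105/0.11101 ≈ 0.0995
P(S6 | contaminated) = 0.01044/0.11101 ≈ 0.0940
P(S3 | contaminated) = 0.02808/0.11101 ≈ 0.2530
P(S1 | contaminated) = 0.00928/0.11101 ≈ 0.0836
P(S2 | contaminated) = 0.0168/0.11101 ≈ 0.1513
P(S5 | contaminated) = 0.03536/0.11101 ≈ 0.3185
(Check: 0.0995+0.0940+0.2530+0.0836+0.1513+0.3185 = 0.9999.)

S4 0.0995, S6 0.0940, S3 0.2530, S1 0.0836, S2 0.1513, S5 0.3185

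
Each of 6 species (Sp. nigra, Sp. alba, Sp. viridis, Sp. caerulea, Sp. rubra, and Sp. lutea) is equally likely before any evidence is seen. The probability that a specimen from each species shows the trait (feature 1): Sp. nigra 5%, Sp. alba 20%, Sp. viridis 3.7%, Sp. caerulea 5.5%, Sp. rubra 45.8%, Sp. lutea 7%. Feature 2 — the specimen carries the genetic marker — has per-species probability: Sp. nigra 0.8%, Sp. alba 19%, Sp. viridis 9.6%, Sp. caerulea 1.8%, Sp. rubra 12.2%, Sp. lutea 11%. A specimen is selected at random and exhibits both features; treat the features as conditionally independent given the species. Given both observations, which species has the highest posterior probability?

Sp. rubra

With a uniform prior (1/6 each), posterior ∝ likelihood:
  Sp. nigra: 0.05 × 0.008 = 0.0004
  Sp. alba: 0.2 × 0.19 = 0.038
  Sp. viridis: 0.037 × 0.096 = 0.003552
  Sp. caerulea: 0.055 × 0.018 = 0.00099
  Sp. rubra: 0.458 × 0.122 = 0.055876
  Sp. lutea: 0.07 × 0.11 = 0.0077
Sum = 0.106518.
Largest term belongs to Sp. rubra, so Sp. rubra is most probable.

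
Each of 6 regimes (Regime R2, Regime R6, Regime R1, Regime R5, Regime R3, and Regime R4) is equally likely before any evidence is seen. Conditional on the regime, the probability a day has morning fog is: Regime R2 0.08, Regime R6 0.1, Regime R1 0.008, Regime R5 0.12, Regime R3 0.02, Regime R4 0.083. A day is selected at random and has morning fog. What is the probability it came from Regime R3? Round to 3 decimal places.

With a uniform prior (1/6 each), posterior ∝ likelihood:
  Regime R2: 0.08
  Regime R6: 0.1
  Regime R1: 0.008
  Regime R5: 0.12
  Regime R3: 0.02
  Regime R4: 0.083
Normalizing constant = 0.411.
P(Regime R3 | evidence) = 0.02 / 0.411 ≈ 0.049.

0.049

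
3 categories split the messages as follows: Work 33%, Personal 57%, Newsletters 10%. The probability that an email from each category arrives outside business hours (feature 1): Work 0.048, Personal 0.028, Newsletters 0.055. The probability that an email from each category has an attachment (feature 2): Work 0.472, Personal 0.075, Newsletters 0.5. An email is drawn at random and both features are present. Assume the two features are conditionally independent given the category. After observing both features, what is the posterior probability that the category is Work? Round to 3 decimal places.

0.654

Compute prior × likelihood for every hypothesis:
  Work: 0.33 × 0.048 × 0.472 = 0.00747648
  Personal: 0.57 × 0.028 × 0.075 = 0.001197
  Newsletters: 0.1 × 0.055 × 0.5 = 0.00275
Total = 0.01142348.
P(Work | evidence) = 0.00747648 / 0.01142348 ≈ 0.654.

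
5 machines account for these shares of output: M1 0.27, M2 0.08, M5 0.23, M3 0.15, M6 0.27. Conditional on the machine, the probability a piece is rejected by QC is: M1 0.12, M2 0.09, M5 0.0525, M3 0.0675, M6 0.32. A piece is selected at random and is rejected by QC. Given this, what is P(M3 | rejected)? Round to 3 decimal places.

0.068

By Bayes' rule, posterior ∝ prior × likelihood:
  M1: 0.27 × 0.12 = 0.0324
  M2: 0.08 × 0.09 = 0.0072
  M5: 0.23 × 0.0525 = 0.012075
  M3: 0.15 × 0.0675 = 0.010125
  M6: 0.27 × 0.32 = 0.0864
Normalizing constant = 0.1482.
P(M3 | evidence) = 0.010125 / 0.1482 ≈ 0.068.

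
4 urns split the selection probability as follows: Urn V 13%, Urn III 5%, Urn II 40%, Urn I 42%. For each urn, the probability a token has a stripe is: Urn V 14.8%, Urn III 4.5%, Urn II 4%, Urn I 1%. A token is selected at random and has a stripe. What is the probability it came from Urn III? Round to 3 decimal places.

0.054

Compute prior × likelihood for every hypothesis:
  Urn V: 0.13 × 0.148 = 0.01924
  Urn III: 0.05 × 0.045 = 0.00225
  Urn II: 0.4 × 0.04 = 0.016
  Urn I: 0.42 × 0.01 = 0.0042
Normalizing constant = 0.04169.
P(Urn III | evidence) = 0.00225 / 0.04169 ≈ 0.054.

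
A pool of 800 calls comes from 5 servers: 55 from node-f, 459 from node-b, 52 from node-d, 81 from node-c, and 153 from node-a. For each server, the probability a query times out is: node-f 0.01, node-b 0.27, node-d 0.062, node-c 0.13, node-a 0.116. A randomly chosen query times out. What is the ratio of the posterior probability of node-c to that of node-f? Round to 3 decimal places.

19.145

Compute prior × likelihood for every hypothesis:
  node-f: 0.06875 × 0.01 = 0.0006875
  node-b: 0.57375 × 0.27 = 0.1549125
  node-d: 0.065 × 0.062 = 0.00403
  node-c: 0.10125 × 0.13 = 0.0131625
  node-a: 0.19125 × 0.116 = 0.022185
Total = 0.1949775.
The ratio is 0.0131625 / 0.0006875 (the normalizer cancels) = 19.145.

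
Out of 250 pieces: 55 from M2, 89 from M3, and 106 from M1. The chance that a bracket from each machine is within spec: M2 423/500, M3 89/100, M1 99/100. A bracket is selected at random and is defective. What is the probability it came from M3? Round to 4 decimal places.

0.5067

Taking complements, P(defective | each) = M2 0.154, M3 0.11, M1 0.01.
Prior × likelihood for each hypothesis:
  M2: 0.22 × 0.154 = 0.03388
  M3: 0.356 × 0.11 = 0.03916
  M1: 0.424 × 0.01 = 0.00424
Total = 0.07728.
P(M3 | evidence) = 0.03916 / 0.07728 ≈ 0.5067.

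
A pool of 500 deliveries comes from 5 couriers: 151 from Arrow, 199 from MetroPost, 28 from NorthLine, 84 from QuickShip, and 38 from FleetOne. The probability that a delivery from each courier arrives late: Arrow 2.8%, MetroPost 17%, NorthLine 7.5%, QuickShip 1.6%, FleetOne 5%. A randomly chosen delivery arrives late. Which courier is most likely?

Unnormalized posteriors (prior × likelihood):
  Arrow: 0.302 × 0.028 = 0.008456
  MetroPost: 0.398 × 0.17 = 0.06766
  NorthLine: 0.056 × 0.075 = 0.0042
  QuickShip: 0.168 × 0.016 = 0.002688
  FleetOne: 0.076 × 0.05 = 0.0038
Total = 0.086804.
Largest term belongs to MetroPost, so MetroPost is most probable.

MetroPost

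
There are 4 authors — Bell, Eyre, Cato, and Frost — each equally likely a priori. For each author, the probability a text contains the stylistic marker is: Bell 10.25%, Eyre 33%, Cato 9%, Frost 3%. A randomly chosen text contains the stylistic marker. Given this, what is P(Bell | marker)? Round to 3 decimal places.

0.186

With a uniform prior (1/4 each), posterior ∝ likelihood:
  Bell: 0.1025
  Eyre: 0.33
  Cato: 0.09
  Frost: 0.03
Normalizing constant = 0.5525.
P(Bell | evidence) = 0.1025 / 0.5525 ≈ 0.186.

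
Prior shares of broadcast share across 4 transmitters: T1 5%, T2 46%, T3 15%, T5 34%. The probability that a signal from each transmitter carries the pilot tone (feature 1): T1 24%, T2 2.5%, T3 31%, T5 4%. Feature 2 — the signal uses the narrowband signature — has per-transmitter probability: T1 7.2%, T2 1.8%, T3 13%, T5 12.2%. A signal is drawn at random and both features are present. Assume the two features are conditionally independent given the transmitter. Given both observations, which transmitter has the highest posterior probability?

T3

By Bayes' rule, posterior ∝ prior × likelihood:
  T1: 0.05 × 0.24 × 0.072 = 0.000864
  T2: 0.46 × 0.025 × 0.018 = 0.000207
  T3: 0.15 × 0.31 × 0.13 = 0.006045
  T5: 0.34 × 0.04 × 0.122 = 0.0016592
Sum = 0.0087752.
Largest term belongs to T3, so T3 is most probable.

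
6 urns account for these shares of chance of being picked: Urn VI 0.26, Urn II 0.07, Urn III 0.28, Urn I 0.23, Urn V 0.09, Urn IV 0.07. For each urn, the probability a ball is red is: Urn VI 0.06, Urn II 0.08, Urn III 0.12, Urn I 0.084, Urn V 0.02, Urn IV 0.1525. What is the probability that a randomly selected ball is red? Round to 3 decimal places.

Compute prior × likelihood for every hypothesis:
  Urn VI: 0.26 × 0.06 = 0.0156
  Urn II: 0.07 × 0.08 = 0.0056
  Urn III: 0.28 × 0.12 = 0.0336
  Urn I: 0.23 × 0.084 = 0.01932
  Urn V: 0.09 × 0.02 = 0.0018
  Urn IV: 0.07 × 0.1525 = 0.010675
P(red) = 0.0156 + 0.0056 + 0.0336 + 0.01932 + 0.0018 + 0.010675 = 0.086595 → 0.087.

0.087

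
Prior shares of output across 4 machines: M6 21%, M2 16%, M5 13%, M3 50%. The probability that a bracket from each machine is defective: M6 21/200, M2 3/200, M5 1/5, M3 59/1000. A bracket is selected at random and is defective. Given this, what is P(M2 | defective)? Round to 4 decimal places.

Prior × likelihood for each hypothesis:
  M6: 0.21 × 0.105 = 0.02205
  M2: 0.16 × 0.015 = 0.0024
  M5: 0.13 × 0.2 = 0.026
  M3: 0.5 × 0.059 = 0.0295
Sum = 0.07995.
P(M2 | evidence) = 0.0024 / 0.07995 ≈ 0.0300.

0.0300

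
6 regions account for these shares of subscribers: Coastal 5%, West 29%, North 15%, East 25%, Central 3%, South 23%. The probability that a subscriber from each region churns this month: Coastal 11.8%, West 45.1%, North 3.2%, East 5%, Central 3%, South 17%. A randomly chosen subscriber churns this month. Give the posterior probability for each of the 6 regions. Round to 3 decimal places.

Coastal 0.030, West 0.674, North 0.025, East 0.064, Central 0.005, South 0.202

By Bayes' rule, posterior ∝ prior × likelihood:
  Coastal: 0.05 × 0.118 = 0.0059
  West: 0.29 × 0.451 = 0.13079
  North: 0.15 × 0.032 = 0.0048
  East: 0.25 × 0.05 = 0.0125
  Central: 0.03 × 0.03 = 0.0009
  South: 0.23 × 0.17 = 0.0391
Normalizing constant = 0.19399.
P(Coastal | churn) = 0.0059/0.19399 ≈ 0.030
P(West | churn) = 0.13079/0.19399 ≈ 0.674
P(North | churn) = 0.0048/0.19399 ≈ 0.025
P(East | churn) = 0.0125/0.19399 ≈ 0.064
P(Central | churn) = 0.0009/0.19399 ≈ 0.005
P(South | churn) = 0.0391/0.19399 ≈ 0.202
(Check: 0.030+0.674+0.025+0.064+0.005+0.202 = 1.000.)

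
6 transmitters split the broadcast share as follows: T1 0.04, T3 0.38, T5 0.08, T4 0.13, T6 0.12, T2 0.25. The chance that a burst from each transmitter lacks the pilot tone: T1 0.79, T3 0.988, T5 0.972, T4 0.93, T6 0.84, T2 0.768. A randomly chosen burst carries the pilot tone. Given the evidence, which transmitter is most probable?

T2

Taking complements, P(pilot | each) = T1 0.21, T3 0.012, T5 0.028, T4 0.07, T6 0.16, T2 0.232.
By Bayes' rule, posterior ∝ prior × likelihood:
  T1: 0.04 × 0.21 = 0.0084
  T3: 0.38 × 0.012 = 0.00456
  T5: 0.08 × 0.028 = 0.00224
  T4: 0.13 × 0.07 = 0.0091
  T6: 0.12 × 0.16 = 0.0192
  T2: 0.25 × 0.232 = 0.058
Sum = 0.1015.
Largest term belongs to T2, so T2 is most probable.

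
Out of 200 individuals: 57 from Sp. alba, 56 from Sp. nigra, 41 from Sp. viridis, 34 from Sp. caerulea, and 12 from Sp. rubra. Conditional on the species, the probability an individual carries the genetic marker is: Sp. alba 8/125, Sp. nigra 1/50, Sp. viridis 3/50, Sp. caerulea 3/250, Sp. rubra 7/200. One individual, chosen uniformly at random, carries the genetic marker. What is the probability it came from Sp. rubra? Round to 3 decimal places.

Prior × likelihood for each hypothesis:
  Sp. alba: 0.285 × 0.064 = 0.01824
  Sp. nigra: 0.28 × 0.02 = 0.0056
  Sp. viridis: 0.205 × 0.06 = 0.0123
  Sp. caerulea: 0.17 × 0.012 = 0.00204
  Sp. rubra: 0.06 × 0.035 = 0.0021
Normalizing constant = 0.04028.
P(Sp. rubra | evidence) = 0.0021 / 0.04028 ≈ 0.052.

0.052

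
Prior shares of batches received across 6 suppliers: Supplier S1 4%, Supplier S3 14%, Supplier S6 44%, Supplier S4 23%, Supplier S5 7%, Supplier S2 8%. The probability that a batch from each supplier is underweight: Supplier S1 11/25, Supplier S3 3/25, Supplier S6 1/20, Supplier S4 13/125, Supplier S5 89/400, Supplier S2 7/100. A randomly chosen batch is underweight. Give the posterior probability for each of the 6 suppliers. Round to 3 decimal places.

Supplier S1 0.173, Supplier S3 0.166, Supplier S6 0.217, Supplier S4 0.236, Supplier S5 0.153, Supplier S2 0.055

By Bayes' rule, posterior ∝ prior × likelihood:
  Supplier S1: 0.04 × 0.44 = 0.0176
  Supplier S3: 0.14 × 0.12 = 0.0168
  Supplier S6: 0.44 × 0.05 = 0.022
  Supplier S4: 0.23 × 0.104 = 0.02392
  Supplier S5: 0.07 × 0.2225 = 0.015575
  Supplier S2: 0.08 × 0.07 = 0.0056
Normalizing constant = 0.101495.
P(Supplier S1 | underweight) = 0.0176/0.101495 ≈ 0.173
P(Supplier S3 | underweight) = 0.0168/0.101495 ≈ 0.166
P(Supplier S6 | underweight) = 0.022/0.101495 ≈ 0.217
P(Supplier S4 | underweight) = 0.02392/0.101495 ≈ 0.236
P(Supplier S5 | underweight) = 0.015575/0.101495 ≈ 0.153
P(Supplier S2 | underweight) = 0.0056/0.101495 ≈ 0.055
(Check: 0.173+0.166+0.217+0.236+0.153+0.055 = 1.000.)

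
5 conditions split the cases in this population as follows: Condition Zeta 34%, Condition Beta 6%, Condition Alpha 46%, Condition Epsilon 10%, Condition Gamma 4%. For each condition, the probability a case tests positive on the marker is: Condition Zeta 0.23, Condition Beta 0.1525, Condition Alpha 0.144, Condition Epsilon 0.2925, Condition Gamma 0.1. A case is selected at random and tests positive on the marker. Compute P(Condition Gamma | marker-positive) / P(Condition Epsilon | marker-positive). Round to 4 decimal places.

Unnormalized posteriors (prior × likelihood):
  Condition Zeta: 0.34 × 0.23 = 0.0782
  Condition Beta: 0.06 × 0.1525 = 0.00915
  Condition Alpha: 0.46 × 0.144 = 0.06624
  Condition Epsilon: 0.1 × 0.2925 = 0.02925
  Condition Gamma: 0.04 × 0.1 = 0.004
Sum = 0.18684.
The ratio is 0.004 / 0.02925 (the normalizer cancels) = 0.1368.

0.1368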